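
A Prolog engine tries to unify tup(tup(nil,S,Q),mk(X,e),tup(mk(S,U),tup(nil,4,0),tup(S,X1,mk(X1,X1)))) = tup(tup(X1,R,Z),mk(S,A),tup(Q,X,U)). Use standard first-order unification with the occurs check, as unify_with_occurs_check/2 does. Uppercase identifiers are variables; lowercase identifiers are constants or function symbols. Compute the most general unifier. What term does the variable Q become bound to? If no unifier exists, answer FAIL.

mk(tup(nil,4,0),tup(tup(nil,4,0),nil,mk(nil,nil)))

Decompose tup/3: tup(nil,S,Q) = tup(X1,R,Z),  mk(X,e) = mk(S,A),  tup(mk(S,U),tup(nil,4,0),tup(S,X1,mk(X1,X1))) = tup(Q,X,U).
Decompose tup/3: nil = X1,  S = R,  Q = Z.
Bind X1 := nil; substituting into the one remaining equation that mentions X1 gives: tup(mk(S,U),tup(nil,4,0),tup(S,nil,mk(nil,nil))) = tup(Q,X,U).
Bind S := R; substituting into the 2 remaining equations that mention S gives: mk(X,e) = mk(R,A),  tup(mk(R,U),tup(nil,4,0),tup(R,nil,mk(nil,nil))) = tup(Q,X,U).
Bind Q := Z; substituting into the one remaining equation that mentions Q gives: tup(mk(R,U),tup(nil,4,0),tup(R,nil,mk(nil,nil))) = tup(Z,X,U).
Decompose mk/2: X = R,  e = A.
Bind X := R; substituting into the one remaining equation that mentions X gives: tup(mk(R,U),tup(nil,4,0),tup(R,nil,mk(nil,nil))) = tup(Z,R,U).
Bind A := e; no other remaining equation mentions A.
Decompose tup/3: mk(R,U) = Z,  tup(nil,4,0) = R,  tup(R,nil,mk(nil,nil)) = U.
Bind Z := mk(R,U); no other remaining equation mentions Z. Substituting into the earlier binding gives Q := mk(R,U).
Bind R := tup(nil,4,0); substituting into the remaining equation gives: tup(tup(nil,4,0),nil,mk(nil,nil)) = U. Substituting into the earlier bindings gives S := tup(nil,4,0), Q := mk(tup(nil,4,0),U), X := tup(nil,4,0), Z := mk(tup(nil,4,0),U).
Bind U := tup(tup(nil,4,0),nil,mk(nil,nil)). Substituting into the earlier bindings gives Q := mk(tup(nil,4,0),tup(tup(nil,4,0),nil,mk(nil,nil))), Z := mk(tup(nil,4,0),tup(tup(nil,4,0),nil,mk(nil,nil))).
MGU = { X1 -> nil, S -> tup(nil,4,0), Q -> mk(tup(nil,4,0),tup(tup(nil,4,0),nil,mk(nil,nil))), X -> tup(nil,4,0), A -> e, Z -> mk(tup(nil,4,0),tup(tup(nil,4,0),nil,mk(nil,nil))), R -> tup(nil,4,0), U -> tup(tup(nil,4,0),nil,mk(nil,nil)) }, so Q -> mk(tup(nil,4,0),tup(tup(nil,4,0),nil,mk(nil,nil))).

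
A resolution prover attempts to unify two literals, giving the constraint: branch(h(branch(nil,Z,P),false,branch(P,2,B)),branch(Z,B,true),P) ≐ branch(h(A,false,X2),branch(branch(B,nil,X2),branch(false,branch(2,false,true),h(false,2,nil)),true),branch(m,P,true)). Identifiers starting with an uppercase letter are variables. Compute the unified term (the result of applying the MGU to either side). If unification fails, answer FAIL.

FAIL

Decompose branch/3: h(branch(nil,Z,P),false,branch(P,2,B)) ≐ h(A,false,X2),  branch(Z,B,true) ≐ branch(branch(B,nil,X2),branch(false,branch(2,false,true),h(false,2,nil)),true),  P ≐ branch(m,P,true).
Decompose h/3: branch(nil,Z,P) ≐ A,  false ≐ false,  branch(P,2,B) ≐ X2.
Bind A := branch(nil,Z,P); no other remaining equation mentions A.
Delete trivial equation false ≐ false.
Bind X2 := branch(P,2,B); substituting into the one remaining equation that mentions X2 gives: branch(Z,B,true) ≐ branch(branch(B,nil,branch(P,2,B)),branch(false,branch(2,false,true),h(false,2,nil)),true).
Decompose branch/3: Z ≐ branch(B,nil,branch(P,2,B)),  B ≐ branch(false,branch(2,false,true),h(false,2,nil)),  true ≐ true.
Bind Z := branch(B,nil,branch(P,2,B)); no other remaining equation mentions Z. Substituting into the earlier binding gives A := branch(nil,branch(B,nil,branch(P,2,B)),P).
Bind B := branch(false,branch(2,false,true),h(false,2,nil)); no other remaining equation mentions B. Substituting into the earlier bindings gives A := branch(nil,branch(branch(false,branch(2,false,true),h(false,2,nil)),nil,branch(P,2,branch(false,branch(2,false,true),h(false,2,nil)))),P), X2 := branch(P,2,branch(false,branch(2,false,true),h(false,2,nil))), Z := branch(branch(false,branch(2,false,true),h(false,2,nil)),nil,branch(P,2,branch(false,branch(2,false,true),h(false,2,nil)))).
Delete trivial equation true ≐ true.
Occurs check fails: P occurs in branch(m,P,true); the equation P ≐ branch(m,P,true) has no finite solution.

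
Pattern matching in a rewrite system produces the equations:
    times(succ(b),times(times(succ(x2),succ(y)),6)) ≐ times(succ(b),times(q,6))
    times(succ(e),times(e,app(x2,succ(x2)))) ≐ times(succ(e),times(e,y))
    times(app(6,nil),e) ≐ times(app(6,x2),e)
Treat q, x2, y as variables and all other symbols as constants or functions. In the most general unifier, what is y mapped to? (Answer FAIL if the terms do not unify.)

Decompose times/2: succ(b) ≐ succ(b),  times(times(succ(x2),succ(y)),6) ≐ times(q,6).
Delete trivial equation succ(b) ≐ succ(b).
Decompose times/2: times(succ(x2),succ(y)) ≐ q,  6 ≐ 6.
Bind q := times(succ(x2),succ(y)); no other remaining equation mentions q.
Delete trivial equation 6 ≐ 6.
Decompose times/2: succ(e) ≐ succ(e),  times(e,app(x2,succ(x2))) ≐ times(e,y).
Delete trivial equation succ(e) ≐ succ(e).
Decompose times/2: e ≐ e,  app(x2,succ(x2)) ≐ y.
Delete trivial equation e ≐ e.
Bind y := app(x2,succ(x2)); no other remaining equation mentions y. Substituting into the earlier binding gives q := times(succ(x2),succ(app(x2,succ(x2)))).
Decompose times/2: app(6,nil) ≐ app(6,x2),  e ≐ e.
Decompose app/2: 6 ≐ 6,  nil ≐ x2.
Delete trivial equation 6 ≐ 6.
Bind x2 := nil; no other remaining equation mentions x2. Substituting into the earlier bindings gives q := times(succ(nil),succ(app(nil,succ(nil)))), y := app(nil,succ(nil)).
Delete trivial equation e ≐ e.
MGU = { q ↦ times(succ(nil),succ(app(nil,succ(nil)))), y ↦ app(nil,succ(nil)), x2 ↦ nil }, so y ↦ app(nil,succ(nil)).

app(nil,succ(nil))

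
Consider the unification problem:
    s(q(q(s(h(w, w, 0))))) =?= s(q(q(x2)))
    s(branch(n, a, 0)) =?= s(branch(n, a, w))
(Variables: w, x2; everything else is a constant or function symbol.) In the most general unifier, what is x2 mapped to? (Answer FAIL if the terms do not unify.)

Decompose s/1: q(q(s(h(w, w, 0)))) =?= q(q(x2)).
Decompose q/1: q(s(h(w, w, 0))) =?= q(x2).
Decompose q/1: s(h(w, w, 0)) =?= x2.
Bind x2 := s(h(w, w, 0)); no other remaining equation mentions x2.
Decompose s/1: branch(n, a, 0) =?= branch(n, a, w).
Decompose branch/3: n =?= n,  a =?= a,  0 =?= w.
Delete trivial equation n =?= n.
Delete trivial equation a =?= a.
Bind w := 0. Substituting into the earlier binding gives x2 := s(h(0, 0, 0)).
MGU = { x2 := s(h(0, 0, 0)), w := 0 }, so x2 := s(h(0, 0, 0)).

s(h(0, 0, 0))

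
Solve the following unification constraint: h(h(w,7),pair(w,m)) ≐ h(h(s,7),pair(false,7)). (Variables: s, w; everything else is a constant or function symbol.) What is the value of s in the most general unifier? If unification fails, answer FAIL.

Decompose h/2: h(w,7) ≐ h(s,7),  pair(w,m) ≐ pair(false,7).
Decompose h/2: w ≐ s,  7 ≐ 7.
Bind w := s; substituting into the one remaining equation that mentions w gives: pair(s,m) ≐ pair(false,7).
Delete trivial equation 7 ≐ 7.
Decompose pair/2: s ≐ false,  m ≐ 7.
Bind s := false; no other remaining equation mentions s. Substituting into the earlier binding gives w := false.
Clash: constants m and 7 differ; no unifier exists.

FAIL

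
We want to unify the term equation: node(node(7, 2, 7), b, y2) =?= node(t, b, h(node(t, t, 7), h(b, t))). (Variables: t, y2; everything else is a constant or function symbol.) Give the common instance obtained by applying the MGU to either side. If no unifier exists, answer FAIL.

Decompose node/3: node(7, 2, 7) =?= t,  b =?= b,  y2 =?= h(node(t, t, 7), h(b, t)).
Bind t := node(7, 2, 7); substituting into the one remaining equation that mentions t gives: y2 =?= h(node(node(7, 2, 7), node(7, 2, 7), 7), h(b, node(7, 2, 7))).
Delete trivial equation b =?= b.
Bind y2 := h(node(node(7, 2, 7), node(7, 2, 7), 7), h(b, node(7, 2, 7))).
Applying the MGU to either side gives node(node(7, 2, 7), b, h(node(node(7, 2, 7), node(7, 2, 7), 7), h(b, node(7, 2, 7)))).

node(node(7, 2, 7), b, h(node(node(7, 2, 7), node(7, 2, 7), 7), h(b, node(7, 2, 7))))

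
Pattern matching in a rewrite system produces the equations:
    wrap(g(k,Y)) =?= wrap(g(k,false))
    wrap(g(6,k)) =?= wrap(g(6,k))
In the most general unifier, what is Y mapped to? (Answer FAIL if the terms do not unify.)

Decompose wrap/1: g(k,Y) =?= g(k,false).
Decompose g/2: k =?= k,  Y =?= false.
Delete trivial equation k =?= k.
Bind Y := false; no other remaining equation mentions Y.
Delete trivial equation wrap(g(6,k)) =?= wrap(g(6,k)).
MGU = { Y ↦ false }, so Y ↦ false.

false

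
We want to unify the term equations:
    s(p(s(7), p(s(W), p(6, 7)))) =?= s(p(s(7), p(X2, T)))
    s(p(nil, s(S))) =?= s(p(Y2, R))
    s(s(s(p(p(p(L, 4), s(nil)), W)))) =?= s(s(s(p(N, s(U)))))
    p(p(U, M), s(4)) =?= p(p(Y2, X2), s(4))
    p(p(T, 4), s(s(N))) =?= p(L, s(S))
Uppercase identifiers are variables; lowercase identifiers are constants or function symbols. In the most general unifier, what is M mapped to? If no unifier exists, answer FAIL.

s(s(nil))

Decompose s/1: p(s(7), p(s(W), p(6, 7))) =?= p(s(7), p(X2, T)).
Decompose p/2: s(7) =?= s(7),  p(s(W), p(6, 7)) =?= p(X2, T).
Delete trivial equation s(7) =?= s(7).
Decompose p/2: s(W) =?= X2,  p(6, 7) =?= T.
Bind X2 := s(W); substituting into the one remaining equation that mentions X2 gives: p(p(U, M), s(4)) =?= p(p(Y2, s(W)), s(4)).
Bind T := p(6, 7); substituting into the one remaining equation that mentions T gives: p(p(p(6, 7), 4), s(s(N))) =?= p(L, s(S)).
Decompose s/1: p(nil, s(S)) =?= p(Y2, R).
Decompose p/2: nil =?= Y2,  s(S) =?= R.
Bind Y2 := nil; substituting into the one remaining equation that mentions Y2 gives: p(p(U, M), s(4)) =?= p(p(nil, s(W)), s(4)).
Bind R := s(S); no other remaining equation mentions R.
Decompose s/1: s(s(p(p(p(L, 4), s(nil)), W))) =?= s(s(p(N, s(U)))).
Decompose s/1: s(p(p(p(L, 4), s(nil)), W)) =?= s(p(N, s(U))).
Decompose s/1: p(p(p(L, 4), s(nil)), W) =?= p(N, s(U)).
Decompose p/2: p(p(L, 4), s(nil)) =?= N,  W =?= s(U).
Bind N := p(p(L, 4), s(nil)); substituting into the one remaining equation that mentions N gives: p(p(p(6, 7), 4), s(s(p(p(L, 4), s(nil))))) =?= p(L, s(S)).
Bind W := s(U); substituting into the one remaining equation that mentions W gives: p(p(U, M), s(4)) =?= p(p(nil, s(s(U))), s(4)). Substituting into the earlier binding gives X2 := s(s(U)).
Decompose p/2: p(U, M) =?= p(nil, s(s(U))),  s(4) =?= s(4).
Decompose p/2: U =?= nil,  M =?= s(s(U)).
Bind U := nil; substituting into the one remaining equation that mentions U gives: M =?= s(s(nil)). Substituting into the earlier bindings gives X2 := s(s(nil)), W := s(nil).
Bind M := s(s(nil)); no other remaining equation mentions M.
Delete trivial equation s(4) =?= s(4).
Decompose p/2: p(p(6, 7), 4) =?= L,  s(s(p(p(L, 4), s(nil)))) =?= s(S).
Bind L := p(p(6, 7), 4); substituting into the remaining equation gives: s(s(p(p(p(p(6, 7), 4), 4), s(nil)))) =?= s(S). Substituting into the earlier binding gives N := p(p(p(p(6, 7), 4), 4), s(nil)).
Decompose s/1: s(p(p(p(p(6, 7), 4), 4), s(nil))) =?= S.
Bind S := s(p(p(p(p(6, 7), 4), 4), s(nil))). Substituting into the earlier binding gives R := s(s(p(p(p(p(6, 7), 4), 4), s(nil)))).
MGU = { X2 -> s(s(nil)), T -> p(6, 7), Y2 -> nil, R -> s(s(p(p(p(p(6, 7), 4), 4), s(nil)))), N -> p(p(p(p(6, 7), 4), 4), s(nil)), W -> s(nil), U -> nil, M -> s(s(nil)), L -> p(p(6, 7), 4), S -> s(p(p(p(p(6, 7), 4), 4), s(nil))) }, so M -> s(s(nil)).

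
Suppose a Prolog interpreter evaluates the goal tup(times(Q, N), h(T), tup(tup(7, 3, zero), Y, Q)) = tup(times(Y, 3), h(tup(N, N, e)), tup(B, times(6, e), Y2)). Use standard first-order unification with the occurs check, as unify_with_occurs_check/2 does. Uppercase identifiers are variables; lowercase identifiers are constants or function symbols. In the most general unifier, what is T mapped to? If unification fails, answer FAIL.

Decompose tup/3: times(Q, N) = times(Y, 3),  h(T) = h(tup(N, N, e)),  tup(tup(7, 3, zero), Y, Q) = tup(B, times(6, e), Y2).
Decompose times/2: Q = Y,  N = 3.
Bind Q := Y; substituting into the one remaining equation that mentions Q gives: tup(tup(7, 3, zero), Y, Y) = tup(B, times(6, e), Y2).
Bind N := 3; substituting into the one remaining equation that mentions N gives: h(T) = h(tup(3, 3, e)).
Decompose h/1: T = tup(3, 3, e).
Bind T := tup(3, 3, e); no other remaining equation mentions T.
Decompose tup/3: tup(7, 3, zero) = B,  Y = times(6, e),  Y = Y2.
Bind B := tup(7, 3, zero); no other remaining equation mentions B.
Bind Y := times(6, e); substituting into the remaining equation gives: times(6, e) = Y2. Substituting into the earlier binding gives Q := times(6, e).
Bind Y2 := times(6, e).
MGU = { Q -> times(6, e), N -> 3, T -> tup(3, 3, e), B -> tup(7, 3, zero), Y -> times(6, e), Y2 -> times(6, e) }, so T -> tup(3, 3, e).

tup(3, 3, e)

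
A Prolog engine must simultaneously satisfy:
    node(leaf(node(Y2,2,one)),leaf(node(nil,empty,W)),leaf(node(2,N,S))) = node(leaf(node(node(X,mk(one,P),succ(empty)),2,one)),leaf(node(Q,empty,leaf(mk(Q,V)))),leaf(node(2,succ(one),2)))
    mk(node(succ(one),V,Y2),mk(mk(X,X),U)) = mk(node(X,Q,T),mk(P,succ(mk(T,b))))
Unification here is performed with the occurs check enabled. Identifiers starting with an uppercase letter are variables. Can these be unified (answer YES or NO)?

Decompose node/3: leaf(node(Y2,2,one)) = leaf(node(node(X,mk(one,P),succ(empty)),2,one)),  leaf(node(nil,empty,W)) = leaf(node(Q,empty,leaf(mk(Q,V)))),  leaf(node(2,N,S)) = leaf(node(2,succ(one),2)).
Decompose leaf/1: node(Y2,2,one) = node(node(X,mk(one,P),succ(empty)),2,one).
Decompose node/3: Y2 = node(X,mk(one,P),succ(empty)),  2 = 2,  one = one.
Bind Y2 := node(X,mk(one,P),succ(empty)); substituting into the one remaining equation that mentions Y2 gives: mk(node(succ(one),V,node(X,mk(one,P),succ(empty))),mk(mk(X,X),U)) = mk(node(X,Q,T),mk(P,succ(mk(T,b)))).
Delete trivial equation 2 = 2.
Delete trivial equation one = one.
Decompose leaf/1: node(nil,empty,W) = node(Q,empty,leaf(mk(Q,V))).
Decompose node/3: nil = Q,  empty = empty,  W = leaf(mk(Q,V)).
Bind Q := nil; substituting into the 2 remaining equations that mention Q gives: W = leaf(mk(nil,V)),  mk(node(succ(one),V,node(X,mk(one,P),succ(empty))),mk(mk(X,X),U)) = mk(node(X,nil,T),mk(P,succ(mk(T,b)))).
Delete trivial equation empty = empty.
Bind W := leaf(mk(nil,V)); no other remaining equation mentions W.
Decompose leaf/1: node(2,N,S) = node(2,succ(one),2).
Decompose node/3: 2 = 2,  N = succ(one),  S = 2.
Delete trivial equation 2 = 2.
Bind N := succ(one); no other remaining equation mentions N.
Bind S := 2; no other remaining equation mentions S.
Decompose mk/2: node(succ(one),V,node(X,mk(one,P),succ(empty))) = node(X,nil,T),  mk(mk(X,X),U) = mk(P,succ(mk(T,b))).
Decompose node/3: succ(one) = X,  V = nil,  node(X,mk(one,P),succ(empty)) = T.
Bind X := succ(one); substituting into the 2 remaining equations that mention X gives: node(succ(one),mk(one,P),succ(empty)) = T,  mk(mk(succ(one),succ(one)),U) = mk(P,succ(mk(T,b))). Substituting into the earlier binding gives Y2 := node(succ(one),mk(one,P),succ(empty)).
Bind V := nil; no other remaining equation mentions V. Substituting into the earlier binding gives W := leaf(mk(nil,nil)).
Bind T := node(succ(one),mk(one,P),succ(empty)); substituting into the remaining equation gives: mk(mk(succ(one),succ(one)),U) = mk(P,succ(mk(node(succ(one),mk(one,P),succ(empty)),b))).
Decompose mk/2: mk(succ(one),succ(one)) = P,  U = succ(mk(node(succ(one),mk(one,P),succ(empty)),b)).
Bind P := mk(succ(one),succ(one)); substituting into the remaining equation gives: U = succ(mk(node(succ(one),mk(one,mk(succ(one),succ(one))),succ(empty)),b)). Substituting into the earlier bindings gives Y2 := node(succ(one),mk(one,mk(succ(one),succ(one))),succ(empty)), T := node(succ(one),mk(one,mk(succ(one),succ(one))),succ(empty)).
Bind U := succ(mk(node(succ(one),mk(one,mk(succ(one),succ(one))),succ(empty)),b)).
No equations remain and no clash or occurs-check failure arose, so a unifier exists.

YES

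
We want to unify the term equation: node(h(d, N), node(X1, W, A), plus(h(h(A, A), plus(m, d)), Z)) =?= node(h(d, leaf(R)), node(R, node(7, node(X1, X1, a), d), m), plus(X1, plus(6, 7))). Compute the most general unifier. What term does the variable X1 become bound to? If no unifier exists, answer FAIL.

Decompose node/3: h(d, N) =?= h(d, leaf(R)),  node(X1, W, A) =?= node(R, node(7, node(X1, X1, a), d), m),  plus(h(h(A, A), plus(m, d)), Z) =?= plus(X1, plus(6, 7)).
Decompose h/2: d =?= d,  N =?= leaf(R).
Delete trivial equation d =?= d.
Bind N := leaf(R); no other remaining equation mentions N.
Decompose node/3: X1 =?= R,  W =?= node(7, node(X1, X1, a), d),  A =?= m.
Bind X1 := R; substituting into the 2 remaining equations that mention X1 gives: W =?= node(7, node(R, R, a), d),  plus(h(h(A, A), plus(m, d)), Z) =?= plus(R, plus(6, 7)).
Bind W := node(7, node(R, R, a), d); no other remaining equation mentions W.
Bind A := m; substituting into the remaining equation gives: plus(h(h(m, m), plus(m, d)), Z) =?= plus(R, plus(6, 7)).
Decompose plus/2: h(h(m, m), plus(m, d)) =?= R,  Z =?= plus(6, 7).
Bind R := h(h(m, m), plus(m, d)); no other remaining equation mentions R. Substituting into the earlier bindings gives N := leaf(h(h(m, m), plus(m, d))), X1 := h(h(m, m), plus(m, d)), W := node(7, node(h(h(m, m), plus(m, d)), h(h(m, m), plus(m, d)), a), d).
Bind Z := plus(6, 7).
MGU = { N := leaf(h(h(m, m), plus(m, d))), X1 := h(h(m, m), plus(m, d)), W := node(7, node(h(h(m, m), plus(m, d)), h(h(m, m), plus(m, d)), a), d), A := m, R := h(h(m, m), plus(m, d)), Z := plus(6, 7) }, so X1 := h(h(m, m), plus(m, d)).

h(h(m, m), plus(m, d))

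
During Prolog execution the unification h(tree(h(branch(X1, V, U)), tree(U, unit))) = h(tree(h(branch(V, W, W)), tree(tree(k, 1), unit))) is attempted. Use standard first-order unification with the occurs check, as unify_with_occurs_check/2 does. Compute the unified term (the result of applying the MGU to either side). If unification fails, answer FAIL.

h(tree(h(branch(tree(k, 1), tree(k, 1), tree(k, 1))), tree(tree(k, 1), unit)))

Decompose h/1: tree(h(branch(X1, V, U)), tree(U, unit)) = tree(h(branch(V, W, W)), tree(tree(k, 1), unit)).
Decompose tree/2: h(branch(X1, V, U)) = h(branch(V, W, W)),  tree(U, unit) = tree(tree(k, 1), unit).
Decompose h/1: branch(X1, V, U) = branch(V, W, W).
Decompose branch/3: X1 = V,  V = W,  U = W.
Bind X1 := V; no other remaining equation mentions X1.
Bind V := W; no other remaining equation mentions V. Substituting into the earlier binding gives X1 := W.
Bind U := W; substituting into the remaining equation gives: tree(W, unit) = tree(tree(k, 1), unit).
Decompose tree/2: W = tree(k, 1),  unit = unit.
Bind W := tree(k, 1); no other remaining equation mentions W. Substituting into the earlier bindings gives X1 := tree(k, 1), V := tree(k, 1), U := tree(k, 1).
Delete trivial equation unit = unit.
Applying the MGU to either side gives h(tree(h(branch(tree(k, 1), tree(k, 1), tree(k, 1))), tree(tree(k, 1), unit))).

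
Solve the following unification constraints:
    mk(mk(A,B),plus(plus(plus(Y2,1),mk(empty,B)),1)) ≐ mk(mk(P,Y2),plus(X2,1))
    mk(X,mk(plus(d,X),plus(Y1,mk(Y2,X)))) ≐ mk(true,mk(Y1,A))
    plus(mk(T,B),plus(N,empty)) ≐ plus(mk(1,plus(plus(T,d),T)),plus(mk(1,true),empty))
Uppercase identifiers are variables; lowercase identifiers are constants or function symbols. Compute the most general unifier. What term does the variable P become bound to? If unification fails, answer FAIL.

plus(plus(d,true),mk(plus(plus(1,d),1),true))

Decompose mk/2: mk(A,B) ≐ mk(P,Y2),  plus(plus(plus(Y2,1),mk(empty,B)),1) ≐ plus(X2,1).
Decompose mk/2: A ≐ P,  B ≐ Y2.
Bind A := P; substituting into the one remaining equation that mentions A gives: mk(X,mk(plus(d,X),plus(Y1,mk(Y2,X)))) ≐ mk(true,mk(Y1,P)).
Bind B := Y2; substituting into the 2 remaining equations that mention B gives: plus(plus(plus(Y2,1),mk(empty,Y2)),1) ≐ plus(X2,1),  plus(mk(T,Y2),plus(N,empty)) ≐ plus(mk(1,plus(plus(T,d),T)),plus(mk(1,true),empty)).
Decompose plus/2: plus(plus(Y2,1),mk(empty,Y2)) ≐ X2,  1 ≐ 1.
Bind X2 := plus(plus(Y2,1),mk(empty,Y2)); no other remaining equation mentions X2.
Delete trivial equation 1 ≐ 1.
Decompose mk/2: X ≐ true,  mk(plus(d,X),plus(Y1,mk(Y2,X))) ≐ mk(Y1,P).
Bind X := true; substituting into the one remaining equation that mentions X gives: mk(plus(d,true),plus(Y1,mk(Y2,true))) ≐ mk(Y1,P).
Decompose mk/2: plus(d,true) ≐ Y1,  plus(Y1,mk(Y2,true)) ≐ P.
Bind Y1 := plus(d,true); substituting into the one remaining equation that mentions Y1 gives: plus(plus(d,true),mk(Y2,true)) ≐ P.
Bind P := plus(plus(d,true),mk(Y2,true)); no other remaining equation mentions P. Substituting into the earlier binding gives A := plus(plus(d,true),mk(Y2,true)).
Decompose plus/2: mk(T,Y2) ≐ mk(1,plus(plus(T,d),T)),  plus(N,empty) ≐ plus(mk(1,true),empty).
Decompose mk/2: T ≐ 1,  Y2 ≐ plus(plus(T,d),T).
Bind T := 1; substituting into the one remaining equation that mentions T gives: Y2 ≐ plus(plus(1,d),1).
Bind Y2 := plus(plus(1,d),1); no other remaining equation mentions Y2. Substituting into the earlier bindings gives A := plus(plus(d,true),mk(plus(plus(1,d),1),true)), B := plus(plus(1,d),1), X2 := plus(plus(plus(plus(1,d),1),1),mk(empty,plus(plus(1,d),1))), P := plus(plus(d,true),mk(plus(plus(1,d),1),true)).
Decompose plus/2: N ≐ mk(1,true),  empty ≐ empty.
Bind N := mk(1,true); no other remaining equation mentions N.
Delete trivial equation empty ≐ empty.
MGU = { A := plus(plus(d,true),mk(plus(plus(1,d),1),true)), B := plus(plus(1,d),1), X2 := plus(plus(plus(plus(1,d),1),1),mk(empty,plus(plus(1,d),1))), X := true, Y1 := plus(d,true), P := plus(plus(d,true),mk(plus(plus(1,d),1),true)), T := 1, Y2 := plus(plus(1,d),1), N := mk(1,true) }, so P := plus(plus(d,true),mk(plus(plus(1,d),1),true)).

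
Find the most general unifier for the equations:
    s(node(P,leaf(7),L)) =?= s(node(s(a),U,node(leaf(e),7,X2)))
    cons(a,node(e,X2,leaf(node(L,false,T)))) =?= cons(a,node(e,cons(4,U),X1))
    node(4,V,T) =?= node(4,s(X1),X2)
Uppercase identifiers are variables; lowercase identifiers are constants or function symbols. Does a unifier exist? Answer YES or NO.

YES

Decompose s/1: node(P,leaf(7),L) =?= node(s(a),U,node(leaf(e),7,X2)).
Decompose node/3: P =?= s(a),  leaf(7) =?= U,  L =?= node(leaf(e),7,X2).
Bind P := s(a); no other remaining equation mentions P.
Bind U := leaf(7); substituting into the one remaining equation that mentions U gives: cons(a,node(e,X2,leaf(node(L,false,T)))) =?= cons(a,node(e,cons(4,leaf(7)),X1)).
Bind L := node(leaf(e),7,X2); substituting into the one remaining equation that mentions L gives: cons(a,node(e,X2,leaf(node(node(leaf(e),7,X2),false,T)))) =?= cons(a,node(e,cons(4,leaf(7)),X1)).
Decompose cons/2: a =?= a,  node(e,X2,leaf(node(node(leaf(e),7,X2),false,T))) =?= node(e,cons(4,leaf(7)),X1).
Delete trivial equation a =?= a.
Decompose node/3: e =?= e,  X2 =?= cons(4,leaf(7)),  leaf(node(node(leaf(e),7,X2),false,T)) =?= X1.
Delete trivial equation e =?= e.
Bind X2 := cons(4,leaf(7)); substituting into the remaining equations gives: leaf(node(node(leaf(e),7,cons(4,leaf(7))),false,T)) =?= X1,  node(4,V,T) =?= node(4,s(X1),cons(4,leaf(7))). Substituting into the earlier binding gives L := node(leaf(e),7,cons(4,leaf(7))).
Bind X1 := leaf(node(node(leaf(e),7,cons(4,leaf(7))),false,T)); substituting into the remaining equation gives: node(4,V,T) =?= node(4,s(leaf(node(node(leaf(e),7,cons(4,leaf(7))),false,T))),cons(4,leaf(7))).
Decompose node/3: 4 =?= 4,  V =?= s(leaf(node(node(leaf(e),7,cons(4,leaf(7))),false,T))),  T =?= cons(4,leaf(7)).
Delete trivial equation 4 =?= 4.
Bind V := s(leaf(node(node(leaf(e),7,cons(4,leaf(7))),false,T))); no other remaining equation mentions V.
Bind T := cons(4,leaf(7)). Substituting into the earlier bindings gives X1 := leaf(node(node(leaf(e),7,cons(4,leaf(7))),false,cons(4,leaf(7)))), V := s(leaf(node(node(leaf(e),7,cons(4,leaf(7))),false,cons(4,leaf(7))))).
No equations remain and no clash or occurs-check failure arose, so a unifier exists.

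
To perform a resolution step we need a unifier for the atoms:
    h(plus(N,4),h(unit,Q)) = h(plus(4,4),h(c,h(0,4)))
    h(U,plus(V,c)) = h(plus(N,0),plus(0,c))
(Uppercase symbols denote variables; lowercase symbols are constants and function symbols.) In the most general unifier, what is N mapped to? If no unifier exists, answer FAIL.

Decompose h/2: plus(N,4) = plus(4,4),  h(unit,Q) = h(c,h(0,4)).
Decompose plus/2: N = 4,  4 = 4.
Bind N := 4; substituting into the one remaining equation that mentions N gives: h(U,plus(V,c)) = h(plus(4,0),plus(0,c)).
Delete trivial equation 4 = 4.
Decompose h/2: unit = c,  Q = h(0,4).
Clash: constants unit and c differ; no unifier exists.

FAIL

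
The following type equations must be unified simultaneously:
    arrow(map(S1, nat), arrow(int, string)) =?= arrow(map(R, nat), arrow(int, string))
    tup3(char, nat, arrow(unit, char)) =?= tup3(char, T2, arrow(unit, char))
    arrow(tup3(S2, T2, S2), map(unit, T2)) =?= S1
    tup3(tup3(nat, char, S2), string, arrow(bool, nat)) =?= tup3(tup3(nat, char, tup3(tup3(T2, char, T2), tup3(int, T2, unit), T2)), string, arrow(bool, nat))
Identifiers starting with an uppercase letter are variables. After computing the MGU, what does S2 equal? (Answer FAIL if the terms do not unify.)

Decompose arrow/2: map(S1, nat) =?= map(R, nat),  arrow(int, string) =?= arrow(int, string).
Decompose map/2: S1 =?= R,  nat =?= nat.
Bind S1 := R; substituting into the one remaining equation that mentions S1 gives: arrow(tup3(S2, T2, S2), map(unit, T2)) =?= R.
Delete trivial equation nat =?= nat.
Delete trivial equation arrow(int, string) =?= arrow(int, string).
Decompose tup3/3: char =?= char,  nat =?= T2,  arrow(unit, char) =?= arrow(unit, char).
Delete trivial equation char =?= char.
Bind T2 := nat; substituting into the 2 remaining equations that mention T2 gives: arrow(tup3(S2, nat, S2), map(unit, nat)) =?= R,  tup3(tup3(nat, char, S2), string, arrow(bool, nat)) =?= tup3(tup3(nat, char, tup3(tup3(nat, char, nat), tup3(int, nat, unit), nat)), string, arrow(bool, nat)).
Delete trivial equation arrow(unit, char) =?= arrow(unit, char).
Bind R := arrow(tup3(S2, nat, S2), map(unit, nat)); no other remaining equation mentions R. Substituting into the earlier binding gives S1 := arrow(tup3(S2, nat, S2), map(unit, nat)).
Decompose tup3/3: tup3(nat, char, S2) =?= tup3(nat, char, tup3(tup3(nat, char, nat), tup3(int, nat, unit), nat)),  string =?= string,  arrow(bool, nat) =?= arrow(bool, nat).
Decompose tup3/3: nat =?= nat,  char =?= char,  S2 =?= tup3(tup3(nat, char, nat), tup3(int, nat, unit), nat).
Delete trivial equation nat =?= nat.
Delete trivial equation char =?= char.
Bind S2 := tup3(tup3(nat, char, nat), tup3(int, nat, unit), nat); no other remaining equation mentions S2. Substituting into the earlier bindings gives S1 := arrow(tup3(tup3(tup3(nat, char, nat), tup3(int, nat, unit), nat), nat, tup3(tup3(nat, char, nat), tup3(int, nat, unit), nat)), map(unit, nat)), R := arrow(tup3(tup3(tup3(nat, char, nat), tup3(int, nat, unit), nat), nat, tup3(tup3(nat, char, nat), tup3(int, nat, unit), nat)), map(unit, nat)).
Delete trivial equation string =?= string.
Delete trivial equation arrow(bool, nat) =?= arrow(bool, nat).
MGU = { S1 -> arrow(tup3(tup3(tup3(nat, char, nat), tup3(int, nat, unit), nat), nat, tup3(tup3(nat, char, nat), tup3(int, nat, unit), nat)), map(unit, nat)), T2 -> nat, R -> arrow(tup3(tup3(tup3(nat, char, nat), tup3(int, nat, unit), nat), nat, tup3(tup3(nat, char, nat), tup3(int, nat, unit), nat)), map(unit, nat)), S2 -> tup3(tup3(nat, char, nat), tup3(int, nat, unit), nat) }, so S2 -> tup3(tup3(nat, char, nat), tup3(int, nat, unit), nat).

tup3(tup3(nat, char, nat), tup3(int, nat, unit), nat)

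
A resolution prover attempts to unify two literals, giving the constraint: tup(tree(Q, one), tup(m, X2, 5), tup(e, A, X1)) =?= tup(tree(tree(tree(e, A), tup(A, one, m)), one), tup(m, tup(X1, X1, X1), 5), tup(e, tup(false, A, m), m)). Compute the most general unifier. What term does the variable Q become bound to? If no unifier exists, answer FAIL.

FAIL

Decompose tup/3: tree(Q, one) =?= tree(tree(tree(e, A), tup(A, one, m)), one),  tup(m, X2, 5) =?= tup(m, tup(X1, X1, X1), 5),  tup(e, A, X1) =?= tup(e, tup(false, A, m), m).
Decompose tree/2: Q =?= tree(tree(e, A), tup(A, one, m)),  one =?= one.
Bind Q := tree(tree(e, A), tup(A, one, m)); no other remaining equation mentions Q.
Delete trivial equation one =?= one.
Decompose tup/3: m =?= m,  X2 =?= tup(X1, X1, X1),  5 =?= 5.
Delete trivial equation m =?= m.
Bind X2 := tup(X1, X1, X1); no other remaining equation mentions X2.
Delete trivial equation 5 =?= 5.
Decompose tup/3: e =?= e,  A =?= tup(false, A, m),  X1 =?= m.
Delete trivial equation e =?= e.
Occurs check fails: A occurs in tup(false, A, m); the equation A =?= tup(false, A, m) has no finite solution.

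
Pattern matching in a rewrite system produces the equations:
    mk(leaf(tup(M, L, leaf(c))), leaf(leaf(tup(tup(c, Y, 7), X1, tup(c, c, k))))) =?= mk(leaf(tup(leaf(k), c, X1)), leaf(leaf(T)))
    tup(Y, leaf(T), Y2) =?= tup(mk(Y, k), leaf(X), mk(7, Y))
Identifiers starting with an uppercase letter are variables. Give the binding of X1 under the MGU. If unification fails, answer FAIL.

FAIL

Decompose mk/2: leaf(tup(M, L, leaf(c))) =?= leaf(tup(leaf(k), c, X1)),  leaf(leaf(tup(tup(c, Y, 7), X1, tup(c, c, k)))) =?= leaf(leaf(T)).
Decompose leaf/1: tup(M, L, leaf(c)) =?= tup(leaf(k), c, X1).
Decompose tup/3: M =?= leaf(k),  L =?= c,  leaf(c) =?= X1.
Bind M := leaf(k); no other remaining equation mentions M.
Bind L := c; no other remaining equation mentions L.
Bind X1 := leaf(c); substituting into the one remaining equation that mentions X1 gives: leaf(leaf(tup(tup(c, Y, 7), leaf(c), tup(c, c, k)))) =?= leaf(leaf(T)).
Decompose leaf/1: leaf(tup(tup(c, Y, 7), leaf(c), tup(c, c, k))) =?= leaf(T).
Decompose leaf/1: tup(tup(c, Y, 7), leaf(c), tup(c, c, k)) =?= T.
Bind T := tup(tup(c, Y, 7), leaf(c), tup(c, c, k)); substituting into the remaining equation gives: tup(Y, leaf(tup(tup(c, Y, 7), leaf(c), tup(c, c, k))), Y2) =?= tup(mk(Y, k), leaf(X), mk(7, Y)).
Decompose tup/3: Y =?= mk(Y, k),  leaf(tup(tup(c, Y, 7), leaf(c), tup(c, c, k))) =?= leaf(X),  Y2 =?= mk(7, Y).
Occurs check fails: Y occurs in mk(Y, k); the equation Y =?= mk(Y, k) has no finite solution.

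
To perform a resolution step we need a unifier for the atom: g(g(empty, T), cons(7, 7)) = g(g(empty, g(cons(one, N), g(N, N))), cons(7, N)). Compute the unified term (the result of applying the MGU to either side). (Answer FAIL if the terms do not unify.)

g(g(empty, g(cons(one, 7), g(7, 7))), cons(7, 7))

Decompose g/2: g(empty, T) = g(empty, g(cons(one, N), g(N, N))),  cons(7, 7) = cons(7, N).
Decompose g/2: empty = empty,  T = g(cons(one, N), g(N, N)).
Delete trivial equation empty = empty.
Bind T := g(cons(one, N), g(N, N)); no other remaining equation mentions T.
Decompose cons/2: 7 = 7,  7 = N.
Delete trivial equation 7 = 7.
Bind N := 7. Substituting into the earlier binding gives T := g(cons(one, 7), g(7, 7)).
Applying the MGU to either side gives g(g(empty, g(cons(one, 7), g(7, 7))), cons(7, 7)).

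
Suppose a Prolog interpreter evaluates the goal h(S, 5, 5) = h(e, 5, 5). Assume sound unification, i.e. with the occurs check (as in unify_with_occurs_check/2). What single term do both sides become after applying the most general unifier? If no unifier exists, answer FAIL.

Decompose h/3: S = e,  5 = 5,  5 = 5.
Bind S := e; no other remaining equation mentions S.
Delete trivial equation 5 = 5.
Delete trivial equation 5 = 5.
Applying the MGU to either side gives h(e, 5, 5).

h(e, 5, 5)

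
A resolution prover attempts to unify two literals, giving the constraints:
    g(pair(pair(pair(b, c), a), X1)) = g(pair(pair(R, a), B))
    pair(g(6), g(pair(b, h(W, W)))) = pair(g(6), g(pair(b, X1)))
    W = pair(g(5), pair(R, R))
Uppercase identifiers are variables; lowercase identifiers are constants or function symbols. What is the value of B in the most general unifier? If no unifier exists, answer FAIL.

h(pair(g(5), pair(pair(b, c), pair(b, c))), pair(g(5), pair(pair(b, c), pair(b, c))))

Decompose g/1: pair(pair(pair(b, c), a), X1) = pair(pair(R, a), B).
Decompose pair/2: pair(pair(b, c), a) = pair(R, a),  X1 = B.
Decompose pair/2: pair(b, c) = R,  a = a.
Bind R := pair(b, c); substituting into the one remaining equation that mentions R gives: W = pair(g(5), pair(pair(b, c), pair(b, c))).
Delete trivial equation a = a.
Bind X1 := B; substituting into the one remaining equation that mentions X1 gives: pair(g(6), g(pair(b, h(W, W)))) = pair(g(6), g(pair(b, B))).
Decompose pair/2: g(6) = g(6),  g(pair(b, h(W, W))) = g(pair(b, B)).
Delete trivial equation g(6) = g(6).
Decompose g/1: pair(b, h(W, W)) = pair(b, B).
Decompose pair/2: b = b,  h(W, W) = B.
Delete trivial equation b = b.
Bind B := h(W, W); no other remaining equation mentions B. Substituting into the earlier binding gives X1 := h(W, W).
Bind W := pair(g(5), pair(pair(b, c), pair(b, c))). Substituting into the earlier bindings gives X1 := h(pair(g(5), pair(pair(b, c), pair(b, c))), pair(g(5), pair(pair(b, c), pair(b, c)))), B := h(pair(g(5), pair(pair(b, c), pair(b, c))), pair(g(5), pair(pair(b, c), pair(b, c)))).
MGU = { R := pair(b, c), X1 := h(pair(g(5), pair(pair(b, c), pair(b, c))), pair(g(5), pair(pair(b, c), pair(b, c)))), B := h(pair(g(5), pair(pair(b, c), pair(b, c))), pair(g(5), pair(pair(b, c), pair(b, c)))), W := pair(g(5), pair(pair(b, c), pair(b, c))) }, so B := h(pair(g(5), pair(pair(b, c), pair(b, c))), pair(g(5), pair(pair(b, c), pair(b, c)))).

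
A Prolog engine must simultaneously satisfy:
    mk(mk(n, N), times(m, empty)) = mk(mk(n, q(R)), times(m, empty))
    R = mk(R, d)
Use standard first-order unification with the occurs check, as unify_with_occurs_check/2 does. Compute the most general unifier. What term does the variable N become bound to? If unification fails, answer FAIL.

FAIL

Decompose mk/2: mk(n, N) = mk(n, q(R)),  times(m, empty) = times(m, empty).
Decompose mk/2: n = n,  N = q(R).
Delete trivial equation n = n.
Bind N := q(R); no other remaining equation mentions N.
Delete trivial equation times(m, empty) = times(m, empty).
Occurs check fails: R occurs in mk(R, d); the equation R = mk(R, d) has no finite solution.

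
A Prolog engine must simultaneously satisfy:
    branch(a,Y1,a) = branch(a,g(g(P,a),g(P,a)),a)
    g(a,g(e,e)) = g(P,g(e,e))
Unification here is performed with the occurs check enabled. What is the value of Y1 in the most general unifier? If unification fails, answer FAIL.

g(g(a,a),g(a,a))

Decompose branch/3: a = a,  Y1 = g(g(P,a),g(P,a)),  a = a.
Delete trivial equation a = a.
Bind Y1 := g(g(P,a),g(P,a)); no other remaining equation mentions Y1.
Delete trivial equation a = a.
Decompose g/2: a = P,  g(e,e) = g(e,e).
Bind P := a; no other remaining equation mentions P. Substituting into the earlier binding gives Y1 := g(g(a,a),g(a,a)).
Delete trivial equation g(e,e) = g(e,e).
MGU = { Y1 = g(g(a,a),g(a,a)), P = a }, so Y1 = g(g(a,a),g(a,a)).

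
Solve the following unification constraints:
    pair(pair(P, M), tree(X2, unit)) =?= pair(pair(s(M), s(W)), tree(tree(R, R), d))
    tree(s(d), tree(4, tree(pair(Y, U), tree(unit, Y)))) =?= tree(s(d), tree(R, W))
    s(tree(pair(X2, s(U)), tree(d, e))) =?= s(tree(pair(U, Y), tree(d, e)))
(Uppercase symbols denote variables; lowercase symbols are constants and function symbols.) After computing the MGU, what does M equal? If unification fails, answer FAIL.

Decompose pair/2: pair(P, M) =?= pair(s(M), s(W)),  tree(X2, unit) =?= tree(tree(R, R), d).
Decompose pair/2: P =?= s(M),  M =?= s(W).
Bind P := s(M); no other remaining equation mentions P.
Bind M := s(W); no other remaining equation mentions M. Substituting into the earlier binding gives P := s(s(W)).
Decompose tree/2: X2 =?= tree(R, R),  unit =?= d.
Bind X2 := tree(R, R); substituting into the one remaining equation that mentions X2 gives: s(tree(pair(tree(R, R), s(U)), tree(d, e))) =?= s(tree(pair(U, Y), tree(d, e))).
Clash: constants unit and d differ; no unifier exists.

FAIL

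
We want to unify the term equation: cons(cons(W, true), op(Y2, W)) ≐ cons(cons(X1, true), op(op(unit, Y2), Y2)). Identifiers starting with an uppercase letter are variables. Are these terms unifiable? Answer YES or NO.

NO

Decompose cons/2: cons(W, true) ≐ cons(X1, true),  op(Y2, W) ≐ op(op(unit, Y2), Y2).
Decompose cons/2: W ≐ X1,  true ≐ true.
Bind W := X1; substituting into the one remaining equation that mentions W gives: op(Y2, X1) ≐ op(op(unit, Y2), Y2).
Delete trivial equation true ≐ true.
Decompose op/2: Y2 ≐ op(unit, Y2),  X1 ≐ Y2.
Occurs check fails: Y2 occurs in op(unit, Y2); the equation Y2 ≐ op(unit, Y2) has no finite solution.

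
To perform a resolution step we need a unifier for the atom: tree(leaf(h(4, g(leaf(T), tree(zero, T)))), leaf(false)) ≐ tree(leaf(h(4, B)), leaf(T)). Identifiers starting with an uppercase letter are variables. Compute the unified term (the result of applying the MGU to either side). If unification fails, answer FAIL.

tree(leaf(h(4, g(leaf(false), tree(zero, false)))), leaf(false))

Decompose tree/2: leaf(h(4, g(leaf(T), tree(zero, T)))) ≐ leaf(h(4, B)),  leaf(false) ≐ leaf(T).
Decompose leaf/1: h(4, g(leaf(T), tree(zero, T))) ≐ h(4, B).
Decompose h/2: 4 ≐ 4,  g(leaf(T), tree(zero, T)) ≐ B.
Delete trivial equation 4 ≐ 4.
Bind B := g(leaf(T), tree(zero, T)); no other remaining equation mentions B.
Decompose leaf/1: false ≐ T.
Bind T := false. Substituting into the earlier binding gives B := g(leaf(false), tree(zero, false)).
Applying the MGU to either side gives tree(leaf(h(4, g(leaf(false), tree(zero, false)))), leaf(false)).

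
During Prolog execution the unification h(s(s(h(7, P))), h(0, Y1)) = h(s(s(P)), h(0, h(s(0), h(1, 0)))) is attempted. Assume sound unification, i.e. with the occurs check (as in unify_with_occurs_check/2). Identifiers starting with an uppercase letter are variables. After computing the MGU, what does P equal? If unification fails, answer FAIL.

Decompose h/2: s(s(h(7, P))) = s(s(P)),  h(0, Y1) = h(0, h(s(0), h(1, 0))).
Decompose s/1: s(h(7, P)) = s(P).
Decompose s/1: h(7, P) = P.
Occurs check fails: P occurs in h(7, P); the equation P = h(7, P) has no finite solution.

FAIL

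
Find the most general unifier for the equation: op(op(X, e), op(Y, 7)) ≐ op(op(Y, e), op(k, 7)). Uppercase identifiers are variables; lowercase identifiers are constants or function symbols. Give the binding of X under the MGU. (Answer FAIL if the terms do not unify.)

k

Decompose op/2: op(X, e) ≐ op(Y, e),  op(Y, 7) ≐ op(k, 7).
Decompose op/2: X ≐ Y,  e ≐ e.
Bind X := Y; no other remaining equation mentions X.
Delete trivial equation e ≐ e.
Decompose op/2: Y ≐ k,  7 ≐ 7.
Bind Y := k; no other remaining equation mentions Y. Substituting into the earlier binding gives X := k.
Delete trivial equation 7 ≐ 7.
MGU = { X ↦ k, Y ↦ k }, so X ↦ k.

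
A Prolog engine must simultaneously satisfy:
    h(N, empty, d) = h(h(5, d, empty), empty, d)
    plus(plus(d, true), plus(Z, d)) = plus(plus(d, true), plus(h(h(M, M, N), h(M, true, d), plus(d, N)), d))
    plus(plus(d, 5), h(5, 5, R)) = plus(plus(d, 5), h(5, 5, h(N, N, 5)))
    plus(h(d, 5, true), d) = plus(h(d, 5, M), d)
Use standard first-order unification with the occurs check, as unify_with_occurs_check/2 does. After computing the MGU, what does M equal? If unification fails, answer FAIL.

Decompose h/3: N = h(5, d, empty),  empty = empty,  d = d.
Bind N := h(5, d, empty); substituting into the 2 remaining equations that mention N gives: plus(plus(d, true), plus(Z, d)) = plus(plus(d, true), plus(h(h(M, M, h(5, d, empty)), h(M, true, d), plus(d, h(5, d, empty))), d)),  plus(plus(d, 5), h(5, 5, R)) = plus(plus(d, 5), h(5, 5, h(h(5, d, empty), h(5, d, empty), 5))).
Delete trivial equation empty = empty.
Delete trivial equation d = d.
Decompose plus/2: plus(d, true) = plus(d, true),  plus(Z, d) = plus(h(h(M, M, h(5, d, empty)), h(M, true, d), plus(d, h(5, d, empty))), d).
Delete trivial equation plus(d, true) = plus(d, true).
Decompose plus/2: Z = h(h(M, M, h(5, d, empty)), h(M, true, d), plus(d, h(5, d, empty))),  d = d.
Bind Z := h(h(M, M, h(5, d, empty)), h(M, true, d), plus(d, h(5, d, empty))); no other remaining equation mentions Z.
Delete trivial equation d = d.
Decompose plus/2: plus(d, 5) = plus(d, 5),  h(5, 5, R) = h(5, 5, h(h(5, d, empty), h(5, d, empty), 5)).
Delete trivial equation plus(d, 5) = plus(d, 5).
Decompose h/3: 5 = 5,  5 = 5,  R = h(h(5, d, empty), h(5, d, empty), 5).
Delete trivial equation 5 = 5.
Delete trivial equation 5 = 5.
Bind R := h(h(5, d, empty), h(5, d, empty), 5); no other remaining equation mentions R.
Decompose plus/2: h(d, 5, true) = h(d, 5, M),  d = d.
Decompose h/3: d = d,  5 = 5,  true = M.
Delete trivial equation d = d.
Delete trivial equation 5 = 5.
Bind M := true; no other remaining equation mentions M. Substituting into the earlier binding gives Z := h(h(true, true, h(5, d, empty)), h(true, true, d), plus(d, h(5, d, empty))).
Delete trivial equation d = d.
MGU = { N ↦ h(5, d, empty), Z ↦ h(h(true, true, h(5, d, empty)), h(true, true, d), plus(d, h(5, d, empty))), R ↦ h(h(5, d, empty), h(5, d, empty), 5), M ↦ true }, so M ↦ true.

true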